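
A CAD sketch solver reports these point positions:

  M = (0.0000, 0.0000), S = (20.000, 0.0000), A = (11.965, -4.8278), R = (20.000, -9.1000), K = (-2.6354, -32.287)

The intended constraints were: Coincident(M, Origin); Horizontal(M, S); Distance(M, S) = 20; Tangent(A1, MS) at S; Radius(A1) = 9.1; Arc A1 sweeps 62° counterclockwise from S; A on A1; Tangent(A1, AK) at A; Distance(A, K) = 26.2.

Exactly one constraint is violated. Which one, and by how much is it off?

Distance(A, K) = 26.2 — off by 4.90.

M = (0.00, 0.00) ✓; M.y = 0.00, S.y = 0.00 ✓; |MS| = 20.00 ✓; ∠(RS, SM) = 90.00° ✓; |RS| = 9.100 ✓; bearing(R→A) − bearing(R→S) = 62.00° ✓; |RA| = 9.100 ✓; ∠(RA, AK) = 90.00° ✓; |AK| = 31.10 ✗.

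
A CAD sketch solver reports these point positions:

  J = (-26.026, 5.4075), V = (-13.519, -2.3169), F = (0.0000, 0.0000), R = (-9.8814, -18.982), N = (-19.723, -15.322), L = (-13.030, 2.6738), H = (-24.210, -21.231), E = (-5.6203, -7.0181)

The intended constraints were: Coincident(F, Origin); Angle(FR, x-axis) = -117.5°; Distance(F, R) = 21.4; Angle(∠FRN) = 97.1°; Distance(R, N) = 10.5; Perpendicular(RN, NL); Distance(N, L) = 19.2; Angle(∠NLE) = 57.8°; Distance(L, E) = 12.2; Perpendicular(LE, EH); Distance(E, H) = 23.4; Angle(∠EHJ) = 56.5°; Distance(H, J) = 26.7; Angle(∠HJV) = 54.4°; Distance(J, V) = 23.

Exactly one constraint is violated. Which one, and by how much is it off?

Distance(J, V) = 23 — off by 8.30.

F = (0.00, 0.00) ✓; FR at -117.5° ✓; |FR| = 21.40 ✓; ∠FRN = 97.10° ✓; |RN| = 10.50 ✓; ∠(RN, NL) = 90.00° ✓; |NL| = 19.20 ✓; ∠NLE = 57.80° ✓; |LE| = 12.20 ✓; ∠(LE, EH) = 90.00° ✓; |EH| = 23.40 ✓; ∠EHJ = 56.50° ✓; |HJ| = 26.70 ✓; ∠HJV = 54.40° ✓; |JV| = 14.70 ✗.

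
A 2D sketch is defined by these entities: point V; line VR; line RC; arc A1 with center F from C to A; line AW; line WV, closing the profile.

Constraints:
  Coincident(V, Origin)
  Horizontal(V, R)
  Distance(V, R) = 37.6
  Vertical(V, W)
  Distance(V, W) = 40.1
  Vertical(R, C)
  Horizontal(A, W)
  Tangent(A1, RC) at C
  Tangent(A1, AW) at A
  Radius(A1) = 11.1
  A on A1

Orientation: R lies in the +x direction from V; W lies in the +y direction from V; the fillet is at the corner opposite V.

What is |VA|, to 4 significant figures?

48.07

V is at the origin; V and R share the same y with |VR| = 37.6 and R on the +x side, so R = (37.60, 0.000). V and W share the same x with |VW| = 40.1 and W on the +y side, so W = (0.000, 40.10). The virtual corner opposite V is at (37.60, 40.10). Since A1 is tangent to RC there, FC ⟂ RC and the tangent condition forces FA to be normal to AW, with radius 11.1, so the center F sits 11.1 in from both sides at F = (26.50, 29.00). That places the tangent points at C = (37.60, 29.00) on RC and A = (26.50, 40.10) on AW. Then |VA| = |A − V| = 48.07.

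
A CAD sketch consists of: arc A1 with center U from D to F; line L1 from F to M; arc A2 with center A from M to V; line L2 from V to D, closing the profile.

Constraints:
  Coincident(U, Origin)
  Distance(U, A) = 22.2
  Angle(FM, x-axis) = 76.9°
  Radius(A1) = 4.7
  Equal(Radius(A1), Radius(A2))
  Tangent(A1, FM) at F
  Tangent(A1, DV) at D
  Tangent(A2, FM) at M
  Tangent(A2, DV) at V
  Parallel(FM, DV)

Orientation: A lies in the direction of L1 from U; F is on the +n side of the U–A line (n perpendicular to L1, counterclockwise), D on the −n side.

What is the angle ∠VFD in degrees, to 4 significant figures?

67.05°

The slot axis is L1's direction at 76.9°, so u = (cos 76.9°, sin 76.9°) = (0.2267, 0.9740) and n = (−sin 76.9°, cos 76.9°) = (-0.9740, 0.2267). U is at the origin and A lies 22.2 along u from U, so A = 22.2·u = (5.032, 21.62). Tangency of A1 to both parallel lines with radius 4.7 puts F and D at U ± 4.7·n: F = (-4.578, 1.065), D = (4.578, -1.065). Equal radii place M and V the same way about A: M = A + 4.7·n = (0.4540, 22.69), V = A − 4.7·n = (9.609, 20.56). Then cos ∠VFD = FV·FD / (|FV||FD|), giving 67.05°.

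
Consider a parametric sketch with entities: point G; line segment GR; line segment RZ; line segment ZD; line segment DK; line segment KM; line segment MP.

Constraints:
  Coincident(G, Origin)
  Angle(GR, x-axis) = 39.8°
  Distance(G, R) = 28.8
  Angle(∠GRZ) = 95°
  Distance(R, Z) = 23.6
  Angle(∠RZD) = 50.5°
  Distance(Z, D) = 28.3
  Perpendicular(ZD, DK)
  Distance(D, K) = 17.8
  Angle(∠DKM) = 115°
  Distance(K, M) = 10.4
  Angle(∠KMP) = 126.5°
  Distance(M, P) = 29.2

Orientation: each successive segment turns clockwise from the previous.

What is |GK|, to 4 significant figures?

19.03

G is at the origin; GR runs at 39.8° with length 28.8, so R = (22.13, 18.44). ∠GRZ = 95.0° gives RZ at -45.20° from the x-axis; with |RZ| = 23.6, Z = (38.76, 1.689). ∠RZD = 50.5° gives ZD at -174.7° from the x-axis; with |ZD| = 28.3, D = (10.58, -0.9248). ZD is perpendicular to DK, so DK runs at 95.30°; with |DK| = 17.8, K = (8.933, 16.80). Then |GK| = |K − G| = 19.03.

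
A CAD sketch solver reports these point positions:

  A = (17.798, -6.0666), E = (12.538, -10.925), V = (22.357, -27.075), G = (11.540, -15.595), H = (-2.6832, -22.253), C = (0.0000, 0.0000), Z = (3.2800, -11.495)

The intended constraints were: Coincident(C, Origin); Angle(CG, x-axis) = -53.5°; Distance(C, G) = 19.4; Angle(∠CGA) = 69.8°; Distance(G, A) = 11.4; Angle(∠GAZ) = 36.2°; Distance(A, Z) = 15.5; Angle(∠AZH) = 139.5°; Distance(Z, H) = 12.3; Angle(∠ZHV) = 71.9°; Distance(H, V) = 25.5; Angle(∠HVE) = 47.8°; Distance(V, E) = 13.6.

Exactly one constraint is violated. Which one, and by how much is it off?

Distance(V, E) = 13.6 — off by 5.30.

C = (0.00, 0.00) ✓; CG at -53.50° ✓; |CG| = 19.40 ✓; ∠CGA = 69.80° ✓; |GA| = 11.40 ✓; ∠GAZ = 36.20° ✓; |AZ| = 15.50 ✓; ∠AZH = 139.5° ✓; |ZH| = 12.30 ✓; ∠ZHV = 71.90° ✓; |HV| = 25.50 ✓; ∠HVE = 47.80° ✓; |VE| = 18.90 ✗.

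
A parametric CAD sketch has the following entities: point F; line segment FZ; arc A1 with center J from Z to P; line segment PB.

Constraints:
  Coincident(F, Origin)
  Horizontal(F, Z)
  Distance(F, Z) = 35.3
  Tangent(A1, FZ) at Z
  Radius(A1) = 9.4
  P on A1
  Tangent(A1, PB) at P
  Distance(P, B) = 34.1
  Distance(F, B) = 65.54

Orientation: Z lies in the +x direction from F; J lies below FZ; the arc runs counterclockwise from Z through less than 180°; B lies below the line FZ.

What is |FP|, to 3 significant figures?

32.4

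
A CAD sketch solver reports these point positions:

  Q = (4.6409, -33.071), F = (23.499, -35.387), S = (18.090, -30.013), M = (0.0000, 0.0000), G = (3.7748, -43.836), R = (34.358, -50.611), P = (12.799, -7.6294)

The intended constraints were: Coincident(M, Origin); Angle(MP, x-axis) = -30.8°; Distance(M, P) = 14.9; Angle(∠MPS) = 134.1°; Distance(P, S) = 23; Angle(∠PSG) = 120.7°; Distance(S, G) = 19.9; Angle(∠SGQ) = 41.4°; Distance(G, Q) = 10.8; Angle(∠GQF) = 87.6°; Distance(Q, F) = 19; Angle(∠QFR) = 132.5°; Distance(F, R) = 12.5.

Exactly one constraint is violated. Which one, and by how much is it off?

Distance(F, R) = 12.5 — off by 6.20.

M = (0.00, 0.00) ✓; MP at -30.80° ✓; |MP| = 14.90 ✓; ∠MPS = 134.1° ✓; |PS| = 23.00 ✓; ∠PSG = 120.7° ✓; |SG| = 19.90 ✓; ∠SGQ = 41.40° ✓; |GQ| = 10.80 ✓; ∠GQF = 87.60° ✓; |QF| = 19.00 ✓; ∠QFR = 132.5° ✓; |FR| = 18.70 ✗.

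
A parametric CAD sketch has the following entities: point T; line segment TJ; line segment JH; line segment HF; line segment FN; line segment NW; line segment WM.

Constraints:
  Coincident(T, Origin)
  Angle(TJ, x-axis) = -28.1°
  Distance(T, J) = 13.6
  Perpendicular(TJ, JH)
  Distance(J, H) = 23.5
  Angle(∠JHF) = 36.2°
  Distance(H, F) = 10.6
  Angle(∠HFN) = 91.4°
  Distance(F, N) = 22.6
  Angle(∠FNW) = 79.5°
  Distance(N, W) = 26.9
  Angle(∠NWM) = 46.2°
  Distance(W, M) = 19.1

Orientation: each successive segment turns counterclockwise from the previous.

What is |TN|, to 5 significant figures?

25.272

T is at the origin; TJ runs at -28.1° with length 13.6, so J = (11.997, -6.4058). TJ ⟂ JH, so JH runs at 61.900°; with |JH| = 23.5, H = (23.066, 14.324). ∠JHF = 36.2° gives HF at -154.30° from the x-axis; with |HF| = 10.6, F = (13.514, 9.7274). ∠HFN = 91.4° gives FN at -65.700° from the x-axis; with |FN| = 22.6, N = (22.815, -10.870). Then |TN| = |N − T| = 25.272.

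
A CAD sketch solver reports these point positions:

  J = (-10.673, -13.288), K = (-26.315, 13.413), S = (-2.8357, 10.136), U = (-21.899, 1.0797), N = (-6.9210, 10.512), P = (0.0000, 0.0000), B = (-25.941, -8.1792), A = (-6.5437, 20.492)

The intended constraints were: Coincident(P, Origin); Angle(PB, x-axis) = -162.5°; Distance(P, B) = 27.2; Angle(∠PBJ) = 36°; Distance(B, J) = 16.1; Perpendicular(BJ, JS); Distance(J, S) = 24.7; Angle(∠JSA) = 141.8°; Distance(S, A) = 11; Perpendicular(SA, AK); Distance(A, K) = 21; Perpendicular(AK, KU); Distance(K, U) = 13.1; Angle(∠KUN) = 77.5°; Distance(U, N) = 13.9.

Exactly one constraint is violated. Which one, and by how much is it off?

Distance(U, N) = 13.9 — off by 3.80.

P = (0.00, 0.00) ✓; PB at -162.5° ✓; |PB| = 27.20 ✓; ∠PBJ = 36.00° ✓; |BJ| = 16.10 ✓; ∠(BJ, JS) = 90.00° ✓; |JS| = 24.70 ✓; ∠JSA = 141.8° ✓; |SA| = 11.00 ✓; ∠(SA, AK) = 90.00° ✓; |AK| = 21.00 ✓; ∠(AK, KU) = 90.00° ✓; |KU| = 13.10 ✓; ∠KUN = 77.50° ✓; |UN| = 17.70 ✗.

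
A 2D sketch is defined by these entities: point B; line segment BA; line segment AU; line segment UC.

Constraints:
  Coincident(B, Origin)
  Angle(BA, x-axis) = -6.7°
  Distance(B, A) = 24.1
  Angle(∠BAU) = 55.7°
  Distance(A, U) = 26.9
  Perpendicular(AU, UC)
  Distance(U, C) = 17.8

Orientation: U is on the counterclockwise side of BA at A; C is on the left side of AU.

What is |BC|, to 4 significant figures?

13.48

∠BAU = 55.7°, so AU runs at -6.7° + (180° − 55.7°) = 117.6° from the x-axis; with |AU| = 26.9, U = A + 26.9·(cos 117.6°, sin 117.6°) = (11.47, 21.03). The perpendicularity gives UC at right angles to AU; with |UC| = 17.8 on the left of AU, C = U + 17.8·(-0.8862, -0.4633) = (-4.302, 12.78). Then |BC| = |C − B| = 13.48.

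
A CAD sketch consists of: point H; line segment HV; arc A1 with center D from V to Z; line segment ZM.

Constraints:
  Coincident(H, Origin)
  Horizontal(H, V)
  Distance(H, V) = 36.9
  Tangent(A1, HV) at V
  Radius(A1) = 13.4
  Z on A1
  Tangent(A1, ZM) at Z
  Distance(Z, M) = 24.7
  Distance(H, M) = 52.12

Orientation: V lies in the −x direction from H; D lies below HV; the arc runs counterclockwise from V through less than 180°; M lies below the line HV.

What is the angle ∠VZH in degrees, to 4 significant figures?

39.57°

Checks: |DZ| = 13.40 ✓; ∠(DZ, ZM) = 90.00° ✓; |ZM| = 24.70 ✓; |HM| = 52.12 ✓.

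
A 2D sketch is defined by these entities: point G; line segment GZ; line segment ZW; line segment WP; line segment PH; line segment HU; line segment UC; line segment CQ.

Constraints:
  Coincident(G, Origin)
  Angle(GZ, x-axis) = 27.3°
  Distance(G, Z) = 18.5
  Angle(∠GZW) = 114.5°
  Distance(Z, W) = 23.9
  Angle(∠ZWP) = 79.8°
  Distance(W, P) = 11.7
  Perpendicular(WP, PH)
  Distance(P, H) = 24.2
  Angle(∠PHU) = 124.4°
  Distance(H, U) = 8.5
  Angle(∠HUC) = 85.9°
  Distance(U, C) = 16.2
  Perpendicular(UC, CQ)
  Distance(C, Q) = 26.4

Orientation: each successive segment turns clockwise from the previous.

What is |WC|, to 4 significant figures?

15.41

G is at the origin; GZ runs at 27.3° with length 18.5, so Z = (16.44, 8.485). ∠GZW = 114.5° gives ZW at -38.20° from the x-axis; with |ZW| = 23.9, W = (35.22, -6.295). ∠ZWP = 79.8° gives WP at -138.4° from the x-axis; with |WP| = 11.7, P = (26.47, -14.06). WP ⟂ PH, so PH runs at 131.6°; with |PH| = 24.2, H = (10.41, 4.034). ∠PHU = 124.4° gives HU at 76.00° from the x-axis; with |HU| = 8.5, U = (12.46, 12.28). ∠HUC = 85.9° gives UC at -18.10° from the x-axis; with |UC| = 16.2, C = (27.86, 7.248). Then |WC| = |C − W| = 15.41.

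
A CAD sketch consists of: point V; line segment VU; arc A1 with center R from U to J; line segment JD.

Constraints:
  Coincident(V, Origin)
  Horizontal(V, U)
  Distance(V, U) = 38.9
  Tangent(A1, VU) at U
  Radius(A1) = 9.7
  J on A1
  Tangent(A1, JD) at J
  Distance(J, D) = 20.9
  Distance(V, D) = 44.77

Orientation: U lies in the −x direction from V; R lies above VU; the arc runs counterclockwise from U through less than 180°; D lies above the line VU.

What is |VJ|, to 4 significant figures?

31.21

Checks: |VU| = 38.90 ✓; |RJ| = 9.700 ✓; ∠(RJ, JD) = 90.00° ✓; |JD| = 20.90 ✓; |VD| = 44.77 ✓.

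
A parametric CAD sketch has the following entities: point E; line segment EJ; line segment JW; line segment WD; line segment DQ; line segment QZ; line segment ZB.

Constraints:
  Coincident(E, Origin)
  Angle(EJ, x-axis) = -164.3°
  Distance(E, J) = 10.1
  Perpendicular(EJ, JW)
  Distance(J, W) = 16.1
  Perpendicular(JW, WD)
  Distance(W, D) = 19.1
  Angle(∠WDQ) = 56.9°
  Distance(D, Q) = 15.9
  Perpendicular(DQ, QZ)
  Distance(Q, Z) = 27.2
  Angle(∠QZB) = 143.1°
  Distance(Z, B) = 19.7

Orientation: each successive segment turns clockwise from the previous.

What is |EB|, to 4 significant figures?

46.47

The perpendicularity gives QZ at right angles to DQ, so QZ runs at 162.6°; with |QZ| = 27.2, Z = (-26.40, 10.90). ∠QZB = 143.1° gives ZB at 125.7° from the x-axis; with |ZB| = 19.7, B = (-37.90, 26.89). Then |EB| = |B − E| = 46.47.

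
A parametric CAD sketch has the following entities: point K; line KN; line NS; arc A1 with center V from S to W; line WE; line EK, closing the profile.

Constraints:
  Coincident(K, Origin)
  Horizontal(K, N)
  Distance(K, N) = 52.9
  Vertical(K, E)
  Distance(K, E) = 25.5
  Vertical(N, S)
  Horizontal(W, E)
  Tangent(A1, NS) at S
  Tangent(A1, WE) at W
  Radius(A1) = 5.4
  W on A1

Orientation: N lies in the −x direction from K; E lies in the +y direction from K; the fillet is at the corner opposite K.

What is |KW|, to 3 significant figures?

53.9

K is at the origin; K and N share the same y with |KN| = 52.9 and N on the −x side, so N = (-52.9, 0.00). K and E share the same x with |KE| = 25.5 and E on the +y side, so E = (0.00, 25.5). The virtual corner opposite K is at (-52.9, 25.5). Tangency of A1 to NS means the radius VS is perpendicular to NS and since A1 is tangent to WE there, VW ⟂ WE, with radius 5.4, so the center V sits 5.4 in from both sides at V = (-47.5, 20.1). That places the tangent points at S = (-52.9, 20.1) on NS and W = (-47.5, 25.5) on WE. Then |KW| = |W − K| = 53.9.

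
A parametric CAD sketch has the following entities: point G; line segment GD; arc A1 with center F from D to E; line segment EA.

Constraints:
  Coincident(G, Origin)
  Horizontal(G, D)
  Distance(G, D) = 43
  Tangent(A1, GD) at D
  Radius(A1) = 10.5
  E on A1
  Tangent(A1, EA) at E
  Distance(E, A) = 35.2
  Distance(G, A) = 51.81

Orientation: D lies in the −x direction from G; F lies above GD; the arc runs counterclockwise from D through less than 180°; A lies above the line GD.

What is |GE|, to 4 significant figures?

33.83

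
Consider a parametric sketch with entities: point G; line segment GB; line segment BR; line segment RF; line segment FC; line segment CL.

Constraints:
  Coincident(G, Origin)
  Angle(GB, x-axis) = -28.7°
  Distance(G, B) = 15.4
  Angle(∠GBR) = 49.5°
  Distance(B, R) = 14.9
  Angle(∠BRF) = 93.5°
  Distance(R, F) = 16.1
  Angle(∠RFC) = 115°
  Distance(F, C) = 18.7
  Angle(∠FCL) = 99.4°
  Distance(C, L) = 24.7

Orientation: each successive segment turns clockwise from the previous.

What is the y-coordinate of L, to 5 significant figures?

3.3320

G is at the origin; GB runs at -28.7° with length 15.4, so B = (13.508, -7.3954). ∠GBR = 49.5° gives BR at -159.20° from the x-axis; with |BR| = 14.9, R = (-0.42085, -12.687). ∠BRF = 93.5° gives RF at 114.30° from the x-axis; with |RF| = 16.1, F = (-7.0462, 1.9871). ∠RFC = 115.0° gives FC at 49.300° from the x-axis; with |FC| = 18.7, C = (5.1480, 16.164). ∠FCL = 99.4° gives CL at -31.300° from the x-axis; with |CL| = 24.7, L = (26.253, 3.3320). So L.y = 3.3320.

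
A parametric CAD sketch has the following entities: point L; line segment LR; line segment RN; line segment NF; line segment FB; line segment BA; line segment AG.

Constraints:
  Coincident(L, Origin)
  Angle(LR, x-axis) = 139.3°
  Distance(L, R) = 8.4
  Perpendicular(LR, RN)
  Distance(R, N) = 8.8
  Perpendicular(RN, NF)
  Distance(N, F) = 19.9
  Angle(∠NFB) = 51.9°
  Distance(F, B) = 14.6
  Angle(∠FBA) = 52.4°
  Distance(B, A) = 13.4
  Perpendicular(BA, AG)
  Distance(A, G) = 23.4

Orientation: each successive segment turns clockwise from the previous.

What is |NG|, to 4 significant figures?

31.12

L is at the origin; LR runs at 139.3° with length 8.4, so R = (-6.368, 5.478). LR ⟂ RN, so RN runs at 49.30°; with |RN| = 8.8, N = (-0.6299, 12.15). RN ⟂ NF, so NF runs at -40.70°; with |NF| = 19.9, F = (14.46, -0.8275). ∠NFB = 51.9° gives FB at -168.8° from the x-axis; with |FB| = 14.6, B = (0.1351, -3.663). ∠FBA = 52.4° gives BA at 63.60° from the x-axis; with |BA| = 13.4, A = (6.093, 8.339). BA ⟂ AG, so AG runs at -26.40°; with |AG| = 23.4, G = (27.05, -2.065). Then |NG| = |G − N| = 31.12.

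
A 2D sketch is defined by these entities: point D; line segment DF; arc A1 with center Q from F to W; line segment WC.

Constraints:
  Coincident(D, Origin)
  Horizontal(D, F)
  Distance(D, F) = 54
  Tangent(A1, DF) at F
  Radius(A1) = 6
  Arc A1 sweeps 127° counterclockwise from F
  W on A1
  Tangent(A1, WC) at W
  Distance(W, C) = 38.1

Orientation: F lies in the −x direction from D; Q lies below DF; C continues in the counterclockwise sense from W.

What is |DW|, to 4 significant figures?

59.57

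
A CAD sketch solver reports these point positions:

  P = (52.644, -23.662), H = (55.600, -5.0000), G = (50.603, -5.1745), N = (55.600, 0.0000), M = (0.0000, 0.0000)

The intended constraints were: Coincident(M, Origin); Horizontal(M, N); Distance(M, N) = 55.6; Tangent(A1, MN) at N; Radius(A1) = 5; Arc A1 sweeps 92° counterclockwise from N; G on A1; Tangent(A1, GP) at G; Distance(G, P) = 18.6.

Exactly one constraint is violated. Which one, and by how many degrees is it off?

Tangent(A1, GP) at G — off by 4.30°.

M = (0.00, 0.00) ✓; M.y = 0.00, N.y = 0.00 ✓; |MN| = 55.60 ✓; ∠(HN, NM) = 90.00° ✓; |HN| = 5.000 ✓; bearing(H→G) − bearing(H→N) = 92.00° ✓; |HG| = 5.000 ✓; ∠(HG, GP) = 85.70° ✗; |GP| = 18.60 ✓.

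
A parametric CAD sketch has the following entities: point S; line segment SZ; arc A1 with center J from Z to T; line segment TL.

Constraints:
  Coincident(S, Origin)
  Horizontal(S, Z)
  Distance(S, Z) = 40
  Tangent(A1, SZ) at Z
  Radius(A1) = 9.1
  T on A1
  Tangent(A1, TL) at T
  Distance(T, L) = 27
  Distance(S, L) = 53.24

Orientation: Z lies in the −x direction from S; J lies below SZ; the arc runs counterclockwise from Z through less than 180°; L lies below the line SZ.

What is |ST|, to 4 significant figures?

50.00

S is at the origin; S and Z share the same y with |SZ| = 40.0 and Z on the −x side, so Z = (-40.00, 0.000). Since A1 is tangent to SZ there, JZ ⟂ SZ, so J = Z + (0, -9.1) = (-40.00, -9.100). Since JT ⟂ TL (tangency), |JL| = √(9.1² + 27.0²) = 28.49 regardless of where T sits on A1. So L lies on both circle(S, 53.24) and circle(J, 28.49); the below-SZ intersection is L = (-37.79, -37.51). T is the foot of the tangent from L: T = (-48.37, -12.67).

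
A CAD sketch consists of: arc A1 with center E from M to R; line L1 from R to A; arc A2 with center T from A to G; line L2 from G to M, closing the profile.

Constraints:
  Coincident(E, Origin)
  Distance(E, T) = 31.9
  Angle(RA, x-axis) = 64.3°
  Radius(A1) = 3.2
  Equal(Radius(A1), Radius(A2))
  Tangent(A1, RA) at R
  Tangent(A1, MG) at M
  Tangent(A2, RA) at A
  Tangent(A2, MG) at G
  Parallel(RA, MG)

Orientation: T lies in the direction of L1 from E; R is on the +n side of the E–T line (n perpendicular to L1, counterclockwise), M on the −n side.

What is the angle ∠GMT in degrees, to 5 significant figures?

5.7284°

Tangency of A1 to both parallel lines with radius 3.2 puts R and M at E ± 3.2·n: R = (-2.8834, 1.3877), M = (2.8834, -1.3877). Equal radii place A and G the same way about T: A = T + 3.2·n = (10.950, 30.132), G = T − 3.2·n = (16.717, 27.357). Then cos ∠GMT = MG·MT / (|MG||MT|), giving 5.7284°.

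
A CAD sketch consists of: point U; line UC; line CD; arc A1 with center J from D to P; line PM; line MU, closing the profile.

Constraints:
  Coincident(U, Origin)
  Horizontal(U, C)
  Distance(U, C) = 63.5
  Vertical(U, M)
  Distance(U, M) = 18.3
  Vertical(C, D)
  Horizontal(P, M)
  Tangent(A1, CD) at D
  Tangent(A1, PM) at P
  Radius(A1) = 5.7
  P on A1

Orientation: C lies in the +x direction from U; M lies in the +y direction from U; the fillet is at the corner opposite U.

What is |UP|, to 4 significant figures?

60.63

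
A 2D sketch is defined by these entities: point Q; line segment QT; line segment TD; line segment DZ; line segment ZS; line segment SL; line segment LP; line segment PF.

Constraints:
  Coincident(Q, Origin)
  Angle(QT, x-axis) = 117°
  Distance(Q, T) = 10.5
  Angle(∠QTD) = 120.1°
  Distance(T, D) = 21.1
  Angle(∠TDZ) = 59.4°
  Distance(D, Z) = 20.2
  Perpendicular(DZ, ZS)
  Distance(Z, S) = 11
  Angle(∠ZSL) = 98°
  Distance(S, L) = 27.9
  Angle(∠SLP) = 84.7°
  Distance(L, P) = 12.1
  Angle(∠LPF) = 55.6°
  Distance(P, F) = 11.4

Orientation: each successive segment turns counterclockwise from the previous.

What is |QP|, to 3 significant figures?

33.0

Q is at the origin; QT runs at 117.0° with length 10.5, so T = (-4.77, 9.36). ∠QTD = 120.1° gives TD at 177° from the x-axis; with |TD| = 21.1, D = (-25.8, 10.5). ∠TDZ = 59.4° gives DZ at -62.5° from the x-axis; with |DZ| = 20.2, Z = (-16.5, -7.42). The perpendicularity gives ZS at right angles to DZ, so ZS runs at 27.5°; with |ZS| = 11.0, S = (-6.75, -2.34). ∠ZSL = 98.0° gives SL at 110° from the x-axis; with |SL| = 27.9, L = (-16.1, 24.0). ∠SLP = 84.7° gives LP at -155° from the x-axis; with |LP| = 12.1, P = (-27.0, 18.9). Then |QP| = |P − Q| = 33.0.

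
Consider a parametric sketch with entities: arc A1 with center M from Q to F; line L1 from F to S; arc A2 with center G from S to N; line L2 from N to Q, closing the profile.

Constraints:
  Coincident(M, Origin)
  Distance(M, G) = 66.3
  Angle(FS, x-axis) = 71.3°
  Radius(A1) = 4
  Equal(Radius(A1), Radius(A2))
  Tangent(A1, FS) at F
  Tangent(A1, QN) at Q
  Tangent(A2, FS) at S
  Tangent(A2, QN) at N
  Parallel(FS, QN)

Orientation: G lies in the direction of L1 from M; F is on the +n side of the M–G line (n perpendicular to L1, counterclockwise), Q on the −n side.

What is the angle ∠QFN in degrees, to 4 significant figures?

83.12°

The slot axis is L1's direction at 71.3°, so u = (cos 71.3°, sin 71.3°) = (0.3206, 0.9472) and n = (−sin 71.3°, cos 71.3°) = (-0.9472, 0.3206). M is at the origin and G lies 66.3 along u from M, so G = 66.3·u = (21.26, 62.80). Tangency of A1 to both parallel lines with radius 4.0 puts F and Q at M ± 4.0·n: F = (-3.789, 1.282), Q = (3.789, -1.282). Equal radii place S and N the same way about G: S = G + 4.0·n = (17.47, 64.08), N = G − 4.0·n = (25.05, 61.52). Then cos ∠QFN = FQ·FN / (|FQ||FN|), giving 83.12°.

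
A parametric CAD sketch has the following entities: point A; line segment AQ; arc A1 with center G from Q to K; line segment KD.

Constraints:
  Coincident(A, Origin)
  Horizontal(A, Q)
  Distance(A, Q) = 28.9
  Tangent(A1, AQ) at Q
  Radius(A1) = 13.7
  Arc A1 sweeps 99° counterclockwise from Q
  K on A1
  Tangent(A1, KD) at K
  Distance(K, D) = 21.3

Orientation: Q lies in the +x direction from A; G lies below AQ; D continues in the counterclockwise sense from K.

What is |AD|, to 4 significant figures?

41.35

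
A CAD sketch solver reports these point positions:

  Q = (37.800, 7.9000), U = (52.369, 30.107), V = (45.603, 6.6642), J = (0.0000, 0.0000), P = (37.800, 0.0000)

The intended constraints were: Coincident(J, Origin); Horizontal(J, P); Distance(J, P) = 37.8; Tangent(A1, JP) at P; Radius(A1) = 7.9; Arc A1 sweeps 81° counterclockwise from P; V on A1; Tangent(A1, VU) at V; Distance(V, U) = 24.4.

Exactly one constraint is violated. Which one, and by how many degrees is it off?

Tangent(A1, VU) at V — off by 7.10°.

J = (0.00, 0.00) ✓; J.y = 0.00, P.y = 0.00 ✓; |JP| = 37.80 ✓; ∠(QP, PJ) = 90.00° ✓; |QP| = 7.900 ✓; bearing(Q→V) − bearing(Q→P) = 81.00° ✓; |QV| = 7.900 ✓; ∠(QV, VU) = 97.10° ✗; |VU| = 24.40 ✓.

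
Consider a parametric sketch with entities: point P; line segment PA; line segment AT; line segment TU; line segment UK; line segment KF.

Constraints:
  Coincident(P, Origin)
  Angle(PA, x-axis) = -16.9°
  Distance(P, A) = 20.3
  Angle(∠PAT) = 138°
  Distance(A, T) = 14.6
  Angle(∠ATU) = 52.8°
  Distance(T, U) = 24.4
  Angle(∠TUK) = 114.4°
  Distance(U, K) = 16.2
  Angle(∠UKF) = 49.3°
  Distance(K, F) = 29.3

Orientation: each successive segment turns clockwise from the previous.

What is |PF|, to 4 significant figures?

27.29

P is at the origin; PA runs at -16.9° with length 20.3, so A = (19.42, -5.901). ∠PAT = 138.0° gives AT at -58.90° from the x-axis; with |AT| = 14.6, T = (26.96, -18.40). ∠ATU = 52.8° gives TU at 173.9° from the x-axis; with |TU| = 24.4, U = (2.703, -15.81). ∠TUK = 114.4° gives UK at 108.3° from the x-axis; with |UK| = 16.2, K = (-2.384, -0.4292). ∠UKF = 49.3° gives KF at -22.40° from the x-axis; with |KF| = 29.3, F = (24.71, -11.59). Then |PF| = |F − P| = 27.29.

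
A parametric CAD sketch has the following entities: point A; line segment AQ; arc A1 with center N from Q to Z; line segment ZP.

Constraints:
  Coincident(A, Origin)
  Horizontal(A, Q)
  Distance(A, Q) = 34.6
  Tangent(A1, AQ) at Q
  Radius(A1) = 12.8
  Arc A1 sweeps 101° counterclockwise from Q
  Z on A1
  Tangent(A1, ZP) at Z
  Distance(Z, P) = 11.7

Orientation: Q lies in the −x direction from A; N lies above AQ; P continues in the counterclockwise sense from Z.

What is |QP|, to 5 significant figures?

28.655

A is at the origin; AQ is horizontal with |AQ| = 34.6 and Q on the −x side, so Q = (-34.600, 0.0000). Since A1 is tangent to AQ there, NQ ⟂ AQ, so N = Q + (0, 12.8) = (-34.600, 12.800). On A1, Q sits at bearing -90° from N; a 101° counterclockwise sweep puts Z at bearing 11°, so Z = N + 12.8·(cos 11°, sin 11°) = (-22.035, 15.242). A1 meets ZP tangentially, so NZ is at right angles to ZP, so ZP runs along (−sin 11°, cos 11°); with |ZP| = 11.7, P = (-24.268, 26.727). Then |QP| = |P − Q| = 28.655.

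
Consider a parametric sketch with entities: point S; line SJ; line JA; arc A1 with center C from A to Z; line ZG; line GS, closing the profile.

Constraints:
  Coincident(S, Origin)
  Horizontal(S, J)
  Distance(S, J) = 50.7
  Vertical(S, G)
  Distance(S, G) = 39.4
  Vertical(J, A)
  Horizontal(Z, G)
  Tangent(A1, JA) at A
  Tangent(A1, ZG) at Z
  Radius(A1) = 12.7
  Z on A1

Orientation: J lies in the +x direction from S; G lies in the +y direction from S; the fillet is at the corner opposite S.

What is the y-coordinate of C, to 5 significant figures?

26.700

S is at the origin; S and J share the same y with |SJ| = 50.7 and J on the +x side, so J = (50.700, 0.0000). S and G share the same x with |SG| = 39.4 and G on the +y side, so G = (0.0000, 39.400). The virtual corner opposite S is at (50.700, 39.400). The tangent condition forces CA to be normal to JA and tangency of A1 to ZG means the radius CZ is perpendicular to ZG, with radius 12.7, so the center C sits 12.7 in from both sides at C = (38.000, 26.700). So C.y = 26.700.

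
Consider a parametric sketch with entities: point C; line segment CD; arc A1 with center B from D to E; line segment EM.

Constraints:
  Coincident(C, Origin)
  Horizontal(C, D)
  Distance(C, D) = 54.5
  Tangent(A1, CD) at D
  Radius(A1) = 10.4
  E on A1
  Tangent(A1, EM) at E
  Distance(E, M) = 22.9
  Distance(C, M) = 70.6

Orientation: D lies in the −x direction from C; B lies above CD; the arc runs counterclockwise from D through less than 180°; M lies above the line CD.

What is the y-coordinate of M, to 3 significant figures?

34.5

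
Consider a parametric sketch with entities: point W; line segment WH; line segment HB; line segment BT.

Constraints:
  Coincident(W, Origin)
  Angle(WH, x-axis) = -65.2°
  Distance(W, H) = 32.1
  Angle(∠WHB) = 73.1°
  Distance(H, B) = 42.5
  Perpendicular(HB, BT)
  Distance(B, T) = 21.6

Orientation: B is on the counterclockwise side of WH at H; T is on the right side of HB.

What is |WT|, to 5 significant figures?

61.942

W is at the origin; WH runs at -65.2° with length 32.1, so H = 32.1·(cos -65.2°, sin -65.2°) = (13.464, -29.140). ∠WHB = 73.1°, so HB runs at -65.2° + (180° − 73.1°) = 41.700° from the x-axis; with |HB| = 42.5, B = H + 42.5·(cos 41.700°, sin 41.700°) = (45.197, -0.86737). HB is perpendicular to BT; with |BT| = 21.6 on the right of HB, T = B + 21.6·(0.66523, -0.74664) = (59.566, -16.995). Then |WT| = |T − W| = 61.942.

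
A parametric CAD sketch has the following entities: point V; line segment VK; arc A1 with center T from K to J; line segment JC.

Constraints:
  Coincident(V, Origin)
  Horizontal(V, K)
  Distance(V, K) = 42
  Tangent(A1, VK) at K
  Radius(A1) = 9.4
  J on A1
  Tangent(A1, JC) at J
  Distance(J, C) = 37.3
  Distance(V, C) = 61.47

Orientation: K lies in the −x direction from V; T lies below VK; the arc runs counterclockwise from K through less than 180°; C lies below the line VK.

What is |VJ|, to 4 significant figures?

52.39

Checks: V = (0.00, 0.00) ✓; |TJ| = 9.400 ✓; ∠(TJ, JC) = 90.00° ✓; |JC| = 37.30 ✓; |VC| = 61.47 ✓.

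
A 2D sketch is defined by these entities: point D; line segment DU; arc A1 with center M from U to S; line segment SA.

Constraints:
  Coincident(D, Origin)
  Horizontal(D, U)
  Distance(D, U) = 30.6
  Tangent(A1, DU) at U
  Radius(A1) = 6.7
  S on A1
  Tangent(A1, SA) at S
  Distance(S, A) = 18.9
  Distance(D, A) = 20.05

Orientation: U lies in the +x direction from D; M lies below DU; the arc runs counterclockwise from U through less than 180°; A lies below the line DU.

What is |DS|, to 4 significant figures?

25.88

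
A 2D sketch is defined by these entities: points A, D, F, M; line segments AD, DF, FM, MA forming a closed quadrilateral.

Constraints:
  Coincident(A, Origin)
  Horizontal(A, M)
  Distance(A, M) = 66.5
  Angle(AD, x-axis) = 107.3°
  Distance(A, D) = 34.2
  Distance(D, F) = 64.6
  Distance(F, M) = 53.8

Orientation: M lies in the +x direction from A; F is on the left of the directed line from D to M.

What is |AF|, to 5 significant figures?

73.007

A is at the origin; AM is horizontal with |AM| = 66.5 and M in +x, so M = (66.5, 0). AD runs at 107.3° with |AD| = 34.2, so D = (-10.170, 32.653). F is determined by |DF| = 64.6 and |FM| = 53.8 together: it lies at the intersection of circle(D, 64.6) and circle(M, 53.8). With |DM| = 83.334, the foot of the radical line on DM is 49.339 from D and the perpendicular offset is √(64.6² − 49.339²) = 41.699. Taking the left-of-DM solution: F = (51.563, 51.685).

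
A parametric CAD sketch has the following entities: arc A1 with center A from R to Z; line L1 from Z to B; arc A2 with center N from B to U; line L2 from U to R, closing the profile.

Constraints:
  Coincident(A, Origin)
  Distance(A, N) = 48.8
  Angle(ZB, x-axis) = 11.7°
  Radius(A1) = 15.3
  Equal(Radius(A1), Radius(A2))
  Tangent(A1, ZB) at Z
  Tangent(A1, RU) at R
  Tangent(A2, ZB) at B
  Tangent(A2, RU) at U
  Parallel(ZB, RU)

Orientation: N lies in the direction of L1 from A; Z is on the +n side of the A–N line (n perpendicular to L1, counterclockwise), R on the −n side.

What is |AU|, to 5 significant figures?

51.142

The slot axis is L1's direction at 11.7°, so u = (cos 11.7°, sin 11.7°) = (0.97922, 0.20279) and n = (−sin 11.7°, cos 11.7°) = (-0.20279, 0.97922). A is at the origin and N lies 48.8 along u from A, so N = 48.8·u = (47.786, 9.8960). Tangency of A1 to both parallel lines with radius 15.3 puts Z and R at A ± 15.3·n: Z = (-3.1026, 14.982), R = (3.1026, -14.982). Equal radii place B and U the same way about N: B = N + 15.3·n = (44.683, 24.878), U = N − 15.3·n = (50.889, -5.0861). Then |AU| = |U − A| = 51.142.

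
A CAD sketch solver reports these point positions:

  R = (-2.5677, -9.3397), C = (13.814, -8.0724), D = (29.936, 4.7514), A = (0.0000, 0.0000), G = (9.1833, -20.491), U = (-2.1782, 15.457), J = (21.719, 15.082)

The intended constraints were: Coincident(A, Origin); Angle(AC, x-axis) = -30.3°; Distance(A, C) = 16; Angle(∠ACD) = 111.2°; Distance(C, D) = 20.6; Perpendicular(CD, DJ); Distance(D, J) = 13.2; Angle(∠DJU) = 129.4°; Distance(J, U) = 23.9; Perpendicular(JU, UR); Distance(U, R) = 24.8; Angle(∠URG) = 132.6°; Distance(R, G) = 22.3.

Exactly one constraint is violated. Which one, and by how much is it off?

Distance(R, G) = 22.3 — off by 6.10.

A = (0.00, 0.00) ✓; AC at -30.30° ✓; |AC| = 16.00 ✓; ∠ACD = 111.2° ✓; |CD| = 20.60 ✓; ∠(CD, DJ) = 90.00° ✓; |DJ| = 13.20 ✓; ∠DJU = 129.4° ✓; |JU| = 23.90 ✓; ∠(JU, UR) = 90.00° ✓; |UR| = 24.80 ✓; ∠URG = 132.6° ✓; |RG| = 16.20 ✗.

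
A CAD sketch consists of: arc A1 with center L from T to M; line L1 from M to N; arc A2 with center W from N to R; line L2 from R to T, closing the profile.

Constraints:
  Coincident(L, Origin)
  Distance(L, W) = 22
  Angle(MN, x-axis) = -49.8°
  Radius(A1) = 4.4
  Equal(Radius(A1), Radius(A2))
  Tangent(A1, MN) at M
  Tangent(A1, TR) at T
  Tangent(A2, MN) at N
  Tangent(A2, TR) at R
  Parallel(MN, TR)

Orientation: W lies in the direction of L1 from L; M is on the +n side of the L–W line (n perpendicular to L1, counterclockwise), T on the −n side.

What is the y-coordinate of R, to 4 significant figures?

-19.64

The slot axis is L1's direction at -49.8°, so u = (cos -49.8°, sin -49.8°) = (0.6455, -0.7638) and n = (−sin -49.8°, cos -49.8°) = (0.7638, 0.6455). L is at the origin and W lies 22.0 along u from L, so W = 22.0·u = (14.20, -16.80). Tangency of A1 to both parallel lines with radius 4.4 puts M and T at L ± 4.4·n: M = (3.361, 2.840), T = (-3.361, -2.840). Equal radii place N and R the same way about W: N = W + 4.4·n = (17.56, -13.96), R = W − 4.4·n = (10.84, -19.64). So R.y = -19.64.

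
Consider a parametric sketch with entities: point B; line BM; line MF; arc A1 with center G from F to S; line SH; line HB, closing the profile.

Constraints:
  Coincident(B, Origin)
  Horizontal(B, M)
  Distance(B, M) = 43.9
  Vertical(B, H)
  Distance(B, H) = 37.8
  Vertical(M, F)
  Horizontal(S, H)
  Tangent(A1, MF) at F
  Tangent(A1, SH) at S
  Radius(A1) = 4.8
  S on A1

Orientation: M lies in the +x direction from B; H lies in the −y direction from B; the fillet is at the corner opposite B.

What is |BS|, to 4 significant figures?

54.38

B is at the origin; B and M share the same y with |BM| = 43.9 and M on the +x side, so M = (43.90, 0.000). B and H share the same x with |BH| = 37.8 and H on the −y side, so H = (0.000, -37.80). The virtual corner opposite B is at (43.90, -37.80). Since A1 is tangent to MF there, GF ⟂ MF and the tangent condition forces GS to be normal to SH, with radius 4.8, so the center G sits 4.8 in from both sides at G = (39.10, -33.00). That places the tangent points at F = (43.90, -33.00) on MF and S = (39.10, -37.80) on SH. Then |BS| = |S − B| = 54.38.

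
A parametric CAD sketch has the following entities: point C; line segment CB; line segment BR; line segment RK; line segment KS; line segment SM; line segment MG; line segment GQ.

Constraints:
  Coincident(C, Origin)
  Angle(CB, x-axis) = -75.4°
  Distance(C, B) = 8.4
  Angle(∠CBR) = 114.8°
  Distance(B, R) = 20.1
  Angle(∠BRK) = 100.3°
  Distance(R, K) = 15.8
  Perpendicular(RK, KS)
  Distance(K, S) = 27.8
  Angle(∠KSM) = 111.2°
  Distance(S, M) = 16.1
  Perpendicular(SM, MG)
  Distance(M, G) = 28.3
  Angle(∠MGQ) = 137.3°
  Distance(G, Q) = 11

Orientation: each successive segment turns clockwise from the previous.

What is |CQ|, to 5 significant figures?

28.939

The perpendicularity gives MG at right angles to SM, so MG runs at -109.10°; with |MG| = 28.3, G = (-1.5306, -21.476). ∠MGQ = 137.3° gives GQ at -151.80° from the x-axis; with |GQ| = 11.0, Q = (-11.225, -26.674). Then |CQ| = |Q − C| = 28.939.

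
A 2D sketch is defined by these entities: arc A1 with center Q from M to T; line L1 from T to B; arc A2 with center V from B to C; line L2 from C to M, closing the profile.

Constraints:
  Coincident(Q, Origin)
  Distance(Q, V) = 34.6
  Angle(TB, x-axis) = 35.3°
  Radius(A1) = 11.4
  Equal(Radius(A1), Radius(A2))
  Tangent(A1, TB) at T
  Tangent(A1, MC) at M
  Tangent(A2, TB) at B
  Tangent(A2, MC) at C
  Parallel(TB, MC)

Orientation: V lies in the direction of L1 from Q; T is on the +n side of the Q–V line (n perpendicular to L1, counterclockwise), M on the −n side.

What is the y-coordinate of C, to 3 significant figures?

10.7

Tangency of A1 to both parallel lines with radius 11.4 puts T and M at Q ± 11.4·n: T = (-6.59, 9.30), M = (6.59, -9.30). Equal radii place B and C the same way about V: B = V + 11.4·n = (21.7, 29.3), C = V − 11.4·n = (34.8, 10.7). So C.y = 10.7.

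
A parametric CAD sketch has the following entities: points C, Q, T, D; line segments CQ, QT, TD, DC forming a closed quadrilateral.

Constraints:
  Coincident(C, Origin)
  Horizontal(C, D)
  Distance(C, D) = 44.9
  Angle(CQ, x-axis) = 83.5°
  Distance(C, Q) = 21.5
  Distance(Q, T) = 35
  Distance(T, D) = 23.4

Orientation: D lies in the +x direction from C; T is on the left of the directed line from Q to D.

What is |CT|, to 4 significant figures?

43.50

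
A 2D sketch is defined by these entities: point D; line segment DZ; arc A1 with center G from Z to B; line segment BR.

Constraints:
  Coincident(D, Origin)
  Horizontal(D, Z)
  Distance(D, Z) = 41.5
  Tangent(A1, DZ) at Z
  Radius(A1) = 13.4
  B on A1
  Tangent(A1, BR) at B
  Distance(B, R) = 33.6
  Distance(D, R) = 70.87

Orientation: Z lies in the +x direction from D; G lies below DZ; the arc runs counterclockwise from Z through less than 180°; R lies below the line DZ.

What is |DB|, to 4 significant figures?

37.97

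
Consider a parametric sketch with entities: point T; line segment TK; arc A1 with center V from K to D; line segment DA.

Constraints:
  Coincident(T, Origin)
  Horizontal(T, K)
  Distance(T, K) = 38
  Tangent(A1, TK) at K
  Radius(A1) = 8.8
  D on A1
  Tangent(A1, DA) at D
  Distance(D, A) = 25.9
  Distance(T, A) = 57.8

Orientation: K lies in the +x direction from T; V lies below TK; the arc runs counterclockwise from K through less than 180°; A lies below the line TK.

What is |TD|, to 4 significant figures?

33.88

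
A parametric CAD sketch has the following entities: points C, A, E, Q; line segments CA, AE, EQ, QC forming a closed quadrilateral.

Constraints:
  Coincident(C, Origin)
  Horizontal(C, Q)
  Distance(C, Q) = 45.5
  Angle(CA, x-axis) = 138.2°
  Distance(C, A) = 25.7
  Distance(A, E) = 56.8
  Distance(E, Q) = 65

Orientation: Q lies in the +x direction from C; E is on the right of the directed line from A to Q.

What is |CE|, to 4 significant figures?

38.98

Checks: |AE| = 56.80 ✓; |EQ| = 65.00 ✓.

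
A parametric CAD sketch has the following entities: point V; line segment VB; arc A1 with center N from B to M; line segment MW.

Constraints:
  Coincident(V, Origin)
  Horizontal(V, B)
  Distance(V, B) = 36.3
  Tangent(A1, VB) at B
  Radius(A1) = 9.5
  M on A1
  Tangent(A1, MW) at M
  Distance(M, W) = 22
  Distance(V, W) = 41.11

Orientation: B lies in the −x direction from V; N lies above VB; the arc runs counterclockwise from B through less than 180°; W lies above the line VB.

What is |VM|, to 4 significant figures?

28.40

Checks: |NM| = 9.500 ✓; ∠(NM, MW) = 90.00° ✓; |MW| = 22.00 ✓; |VW| = 41.11 ✓.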